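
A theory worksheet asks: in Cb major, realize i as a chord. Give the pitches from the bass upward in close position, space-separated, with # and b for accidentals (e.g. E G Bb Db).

Scale degree 1 in Cb major is Cb; here the chord built on it is altered to a minor triad. i is the minor tonic, borrowed from the parallel minor.
So the chord is Cb-Ebb-Gb, a minor triad.

Cb Ebb Gb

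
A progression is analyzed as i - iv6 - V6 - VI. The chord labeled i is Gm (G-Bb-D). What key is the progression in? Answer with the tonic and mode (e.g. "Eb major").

G minor

The anchor chord is a minor triad on G, labeled i.
If G is scale degree 1 and the mode makes that degree carry a minor triad, the tonic is G and the mode is minor.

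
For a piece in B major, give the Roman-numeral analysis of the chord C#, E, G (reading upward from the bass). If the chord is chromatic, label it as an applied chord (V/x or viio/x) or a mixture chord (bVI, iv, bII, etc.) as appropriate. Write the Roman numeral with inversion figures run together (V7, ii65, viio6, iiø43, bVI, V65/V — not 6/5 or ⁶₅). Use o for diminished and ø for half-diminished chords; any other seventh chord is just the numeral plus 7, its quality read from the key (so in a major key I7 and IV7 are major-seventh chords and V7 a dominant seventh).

The pitches C#-E-G form a diminished triad rooted on C#.
C# is the second degree of B major. This is the diminished supertonic triad, borrowed from the parallel minor.

iio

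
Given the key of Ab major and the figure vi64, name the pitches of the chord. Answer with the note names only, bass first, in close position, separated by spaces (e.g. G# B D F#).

The numeral's case and figure indicate a minor triad. In Ab major its root, the submediant, is F.
Stacking thirds from F gives F-Ab-C.
The figured bass 64 indicates second inversion, placing the fifth (C) in the bass: C-F-Ab.

C F Ab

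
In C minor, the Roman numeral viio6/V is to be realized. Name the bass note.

The applied chord viio6/V is rooted on F#: F#-A-C.
The figure 6 means first inversion — the third is in the bass.

A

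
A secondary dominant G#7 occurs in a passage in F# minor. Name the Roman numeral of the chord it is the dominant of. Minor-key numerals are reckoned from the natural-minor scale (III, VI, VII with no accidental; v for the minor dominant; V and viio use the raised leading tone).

V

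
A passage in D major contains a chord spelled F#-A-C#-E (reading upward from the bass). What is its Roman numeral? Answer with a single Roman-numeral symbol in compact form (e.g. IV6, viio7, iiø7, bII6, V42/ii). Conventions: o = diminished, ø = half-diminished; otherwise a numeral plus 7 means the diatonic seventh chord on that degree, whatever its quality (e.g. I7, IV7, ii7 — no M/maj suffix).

The pitches F#-A-C#-E form a minor seventh chord rooted on F#.
In D major, F# is the mediant; the diatonic minor seventh chord there is iii7.

iii7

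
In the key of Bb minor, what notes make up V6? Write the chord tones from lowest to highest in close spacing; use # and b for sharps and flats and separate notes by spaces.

A C F

In Bb minor, the dominant is F. The dominant is major (leading tone raised), so V is a major triad.
Stacking thirds from F gives F-A-C.
The figured bass 6 indicates first inversion, placing the third (A) in the bass: A-C-F.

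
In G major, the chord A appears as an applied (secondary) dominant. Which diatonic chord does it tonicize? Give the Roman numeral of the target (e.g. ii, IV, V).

V

The chord is a major triad on A.
A dominant resolves down a perfect fifth: A → D. In G major, D is scale degree 5, i.e. V.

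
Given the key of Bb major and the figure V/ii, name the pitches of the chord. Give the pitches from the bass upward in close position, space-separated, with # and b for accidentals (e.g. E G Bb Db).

V/ii is a secondary dominant — the dominant triad of ii. ii in Bb major is C, so the applied chord's root is G, a perfect fifth above.
Building a major triad on G gives G-B-D.

G B D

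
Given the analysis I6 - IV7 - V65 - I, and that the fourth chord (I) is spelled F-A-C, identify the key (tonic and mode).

F major

The anchor chord is a major triad on F, labeled I.
If F is scale degree 1 and the mode makes that degree carry a major triad, the tonic is F and the mode is major.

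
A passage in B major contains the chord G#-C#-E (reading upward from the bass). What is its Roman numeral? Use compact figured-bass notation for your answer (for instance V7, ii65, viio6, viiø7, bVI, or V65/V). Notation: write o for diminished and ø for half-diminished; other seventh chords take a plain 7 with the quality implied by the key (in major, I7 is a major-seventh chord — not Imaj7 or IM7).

Stacked in thirds the chord is C#-E-G#: a minor triad on C#.
In B major, C# is the supertonic; the diatonic minor triad there is ii.
With G# in the bass the chord is in second inversion, so the figured bass is 64.

ii64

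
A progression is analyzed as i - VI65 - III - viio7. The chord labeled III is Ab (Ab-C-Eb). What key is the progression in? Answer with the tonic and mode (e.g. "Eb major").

The anchor chord is a major triad on Ab, labeled III.
If Ab is scale degree 3 and the mode makes that degree carry a major triad, the tonic is F and the mode is minor.

F minor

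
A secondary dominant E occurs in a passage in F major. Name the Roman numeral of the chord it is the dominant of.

The chord is a major triad on E.
A dominant resolves down a perfect fifth: E → A. In F major, A is scale degree 3, i.e. iii.

iii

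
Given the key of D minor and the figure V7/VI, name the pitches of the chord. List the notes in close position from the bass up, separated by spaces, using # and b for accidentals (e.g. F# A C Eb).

The slash means an applied dominant: we want the dominant of VI. In D minor, VI is Bb major, and its dominant is built on F.
Building a dominant seventh chord on F gives F-A-C-Eb.

F A C Eb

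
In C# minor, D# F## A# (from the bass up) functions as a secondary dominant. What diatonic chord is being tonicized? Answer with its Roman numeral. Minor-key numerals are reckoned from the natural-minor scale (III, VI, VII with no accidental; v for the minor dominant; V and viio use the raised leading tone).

The chord is a major triad on D#.
A dominant resolves down a perfect fifth: D# → G#. In C# minor, G# is scale degree 5, i.e. V.

V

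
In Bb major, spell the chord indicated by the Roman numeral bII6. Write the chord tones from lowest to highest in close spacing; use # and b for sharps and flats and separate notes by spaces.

bII6 is the Neapolitan sixth — a major triad on the lowered second degree, here in its customary first inversion. In Bb major that root is Cb.
So the chord is Cb-Eb-Gb.
The figured bass 6 indicates first inversion, placing the third (Eb) in the bass: Eb-Gb-Cb.

Eb Gb Cb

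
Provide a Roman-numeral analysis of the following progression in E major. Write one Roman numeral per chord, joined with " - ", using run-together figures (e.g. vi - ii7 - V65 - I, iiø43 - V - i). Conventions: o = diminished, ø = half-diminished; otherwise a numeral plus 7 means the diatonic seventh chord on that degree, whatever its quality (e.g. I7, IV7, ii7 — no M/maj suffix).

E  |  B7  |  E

I - V7 - I

E has root E, degree 1 in E major, so I.
B7 has root B, degree 5 in E major, so V7.
E has root E, degree 1 in E major, so I.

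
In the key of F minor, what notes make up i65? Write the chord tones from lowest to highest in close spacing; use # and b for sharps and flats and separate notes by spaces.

Ab C Eb F

In F minor, scale degree 1 is F, and the diatonic chord built there is a minor seventh chord.
That chord is spelled F-Ab-C-Eb.
With the 65 figure the chord is in first inversion; from the bass Ab upward in close position it reads Ab-C-Eb-F.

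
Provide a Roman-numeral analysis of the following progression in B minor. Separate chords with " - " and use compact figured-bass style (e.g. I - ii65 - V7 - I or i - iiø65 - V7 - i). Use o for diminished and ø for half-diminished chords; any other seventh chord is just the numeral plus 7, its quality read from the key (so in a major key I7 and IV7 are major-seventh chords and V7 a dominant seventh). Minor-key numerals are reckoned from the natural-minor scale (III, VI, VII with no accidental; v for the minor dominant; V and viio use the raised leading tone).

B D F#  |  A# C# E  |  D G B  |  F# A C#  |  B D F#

B-D-F#: minor triad on B = scale degree 1 → i.
A#-C#-E: root A# is the leading tone; diminished triad there is viio.
D-G-B: root G is the submediant; major triad there is VI64.
F#-A-C# has root F#, degree 5 in B minor, so v.
B-D-F#: root B is the tonic; minor triad there is i.

i - viio - VI64 - v - i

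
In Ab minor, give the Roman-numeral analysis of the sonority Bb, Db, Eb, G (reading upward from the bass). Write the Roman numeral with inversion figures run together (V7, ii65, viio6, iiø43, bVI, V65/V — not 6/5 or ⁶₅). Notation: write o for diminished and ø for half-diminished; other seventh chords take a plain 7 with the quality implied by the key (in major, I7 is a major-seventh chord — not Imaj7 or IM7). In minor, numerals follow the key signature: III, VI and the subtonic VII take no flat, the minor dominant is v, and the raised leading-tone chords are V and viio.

V43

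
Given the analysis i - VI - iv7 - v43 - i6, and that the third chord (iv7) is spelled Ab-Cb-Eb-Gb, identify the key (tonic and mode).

Eb minor

The anchor chord is a minor seventh chord on Ab, labeled iv7.
Counting down 3 scale steps from Ab places the tonic on Eb; a minor seventh chord on degree 4 is diatonic only in minor.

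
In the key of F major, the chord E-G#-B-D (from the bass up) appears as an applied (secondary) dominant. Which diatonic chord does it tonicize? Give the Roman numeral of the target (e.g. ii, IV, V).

The chord is a dominant seventh chord on E.
A dominant resolves down a perfect fifth: E → A. In F major, A is scale degree 3, i.e. iii.

iii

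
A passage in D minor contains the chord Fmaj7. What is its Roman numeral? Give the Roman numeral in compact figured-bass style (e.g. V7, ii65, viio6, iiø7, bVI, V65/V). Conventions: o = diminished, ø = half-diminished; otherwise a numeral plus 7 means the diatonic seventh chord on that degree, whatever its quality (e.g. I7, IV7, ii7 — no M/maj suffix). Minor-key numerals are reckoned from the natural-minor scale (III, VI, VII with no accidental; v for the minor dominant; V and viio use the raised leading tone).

Stacked in thirds the chord is F-A-C-E: a major seventh chord on F.
F is scale degree 3 in D minor, and a major seventh chord on that degree is written III7.

III7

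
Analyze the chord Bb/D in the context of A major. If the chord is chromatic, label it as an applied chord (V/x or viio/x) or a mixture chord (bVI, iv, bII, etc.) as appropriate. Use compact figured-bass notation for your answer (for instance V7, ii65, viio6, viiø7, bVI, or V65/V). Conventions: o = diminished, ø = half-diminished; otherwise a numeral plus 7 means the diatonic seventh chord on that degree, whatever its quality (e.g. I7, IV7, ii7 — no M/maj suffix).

Stacked in thirds the chord is Bb-D-F: a major triad on Bb.
Bb is the lowered second degree of A major (diatonic 2 would be B). This is the Neapolitan sixth — a major triad on the lowered second degree, here in its customary first inversion.
With D in the bass the chord is in first inversion, so the figured bass is 6.

bII6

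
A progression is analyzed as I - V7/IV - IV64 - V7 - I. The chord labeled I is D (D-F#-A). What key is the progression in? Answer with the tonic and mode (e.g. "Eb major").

I is given as D-F#-A — a major triad with root D.
If D is scale degree 1 and the mode makes that degree carry a major triad, the tonic is D and the mode is major.

D major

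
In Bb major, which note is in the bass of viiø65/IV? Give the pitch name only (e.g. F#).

The applied chord viiø65/IV is rooted on D: D-F-Ab-C.
The figure 65 means first inversion — the third is in the bass.

F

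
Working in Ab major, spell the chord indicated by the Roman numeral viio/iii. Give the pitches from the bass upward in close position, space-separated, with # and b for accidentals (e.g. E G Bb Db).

B D F

The slash marks an applied leading-tone chord: viio of iii. In Ab major, iii is C, so the leading tone to it is B, a half step below.
Building a diminished triad on B gives B-D-F.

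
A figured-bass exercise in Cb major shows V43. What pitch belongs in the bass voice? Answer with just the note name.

Db

V in Cb major has root Gb; the chord is Gb-Bb-Db-Fb.
The figure 43 means second inversion — the fifth is in the bass.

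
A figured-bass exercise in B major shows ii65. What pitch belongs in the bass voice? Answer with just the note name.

E

ii in B major has root C#; the chord is C#-E-G#-B.
The figure 65 means first inversion — the third is in the bass.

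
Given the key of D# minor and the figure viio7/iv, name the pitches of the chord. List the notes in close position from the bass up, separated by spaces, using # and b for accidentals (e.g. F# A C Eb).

F## A# C# E

viio7/iv is a secondary leading-tone chord. The target iv is G# in D# minor; the applied chord is rooted a semitone below, on F##.
Building a fully diminished seventh chord on F## gives F##-A#-C#-E.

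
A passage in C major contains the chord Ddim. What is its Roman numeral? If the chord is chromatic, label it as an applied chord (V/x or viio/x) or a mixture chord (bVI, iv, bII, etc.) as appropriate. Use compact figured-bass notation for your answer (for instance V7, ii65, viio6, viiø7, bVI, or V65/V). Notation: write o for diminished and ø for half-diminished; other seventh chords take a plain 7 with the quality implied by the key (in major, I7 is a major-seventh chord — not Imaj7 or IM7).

The pitches D-F-Ab form a diminished triad rooted on D.
D is the second degree of C major. This is the diminished supertonic triad, borrowed from the parallel minor.

iio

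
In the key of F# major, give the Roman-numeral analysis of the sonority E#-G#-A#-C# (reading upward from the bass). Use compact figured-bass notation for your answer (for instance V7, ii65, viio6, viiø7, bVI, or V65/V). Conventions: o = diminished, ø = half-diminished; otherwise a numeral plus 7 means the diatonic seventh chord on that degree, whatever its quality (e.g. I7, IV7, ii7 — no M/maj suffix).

Stacked in thirds the chord is A#-C#-E#-G#: a minor seventh chord on A#.
In F# major, A# is the mediant; the diatonic minor seventh chord there is iii7.
With E# in the bass the chord is in second inversion, so the figured bass is 43.

iii43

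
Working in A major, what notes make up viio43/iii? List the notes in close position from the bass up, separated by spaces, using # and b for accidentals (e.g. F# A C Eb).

The slash marks an applied leading-tone chord: viio of iii. In A major, iii is C#, so the leading tone to it is B#, a half step below.
Building a fully diminished seventh chord on B# gives B#-D#-F#-A.
With the 43 figure the chord is in second inversion; from the bass F# upward in close position it reads F#-A-B#-D#.

F# A B# D#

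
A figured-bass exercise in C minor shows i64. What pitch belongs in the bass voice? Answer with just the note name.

G

i in C minor has root C; the chord is C-Eb-G.
The figure 64 means second inversion — the fifth is in the bass.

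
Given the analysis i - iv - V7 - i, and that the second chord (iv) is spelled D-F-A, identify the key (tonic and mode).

A minor

The chord Dm is a minor triad rooted on D; its label is iv.
If D is scale degree 4 and the mode makes that degree carry a minor triad, the tonic is A and the mode is minor.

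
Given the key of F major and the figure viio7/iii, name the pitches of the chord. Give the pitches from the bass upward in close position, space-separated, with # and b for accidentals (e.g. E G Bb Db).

G# B D F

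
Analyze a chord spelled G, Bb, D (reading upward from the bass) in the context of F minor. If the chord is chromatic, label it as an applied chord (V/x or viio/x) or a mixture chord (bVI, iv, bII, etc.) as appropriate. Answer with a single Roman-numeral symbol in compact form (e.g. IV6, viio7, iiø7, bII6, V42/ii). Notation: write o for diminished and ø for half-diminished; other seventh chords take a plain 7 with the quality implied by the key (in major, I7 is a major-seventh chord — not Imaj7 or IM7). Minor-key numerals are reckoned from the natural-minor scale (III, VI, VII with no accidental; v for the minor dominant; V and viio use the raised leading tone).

The pitches G-Bb-D form a minor triad rooted on G.
G is the second degree of F minor. This is the minor supertonic, borrowed from the parallel major (the Dorian ii).

ii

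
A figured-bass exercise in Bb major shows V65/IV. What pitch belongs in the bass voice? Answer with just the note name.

The applied chord V65/IV is rooted on Bb: Bb-D-F-Ab.
The figure 65 means first inversion — the third is in the bass.

D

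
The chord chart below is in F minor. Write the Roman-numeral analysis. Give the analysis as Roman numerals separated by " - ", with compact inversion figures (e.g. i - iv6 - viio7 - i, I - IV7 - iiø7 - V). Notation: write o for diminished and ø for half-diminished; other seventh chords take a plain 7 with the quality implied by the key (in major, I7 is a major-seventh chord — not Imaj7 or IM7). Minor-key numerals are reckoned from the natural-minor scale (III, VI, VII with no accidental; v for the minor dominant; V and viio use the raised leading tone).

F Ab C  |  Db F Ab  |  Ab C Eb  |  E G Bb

i - VI - III - viio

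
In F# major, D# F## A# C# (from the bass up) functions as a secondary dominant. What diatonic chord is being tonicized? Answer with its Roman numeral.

The chord is a dominant seventh chord on D#.
A dominant resolves down a perfect fifth: D# → G#. In F# major, G# is scale degree 2, i.e. ii.

ii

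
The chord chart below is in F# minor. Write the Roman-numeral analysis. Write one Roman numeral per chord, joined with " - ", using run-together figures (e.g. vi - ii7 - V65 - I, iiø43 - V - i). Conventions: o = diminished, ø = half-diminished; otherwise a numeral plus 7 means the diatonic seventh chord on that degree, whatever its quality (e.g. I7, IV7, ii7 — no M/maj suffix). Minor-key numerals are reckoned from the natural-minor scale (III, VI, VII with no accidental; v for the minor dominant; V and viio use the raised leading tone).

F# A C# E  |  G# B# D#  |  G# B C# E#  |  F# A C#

i7 - V/V - V43 - i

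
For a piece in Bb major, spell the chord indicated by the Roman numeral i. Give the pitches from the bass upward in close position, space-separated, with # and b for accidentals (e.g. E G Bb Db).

Bb Db F

Scale degree 1 in Bb major is Bb; here the chord built on it is altered to a minor triad. i is the minor tonic, borrowed from the parallel minor.
So the chord is Bb-Db-F, a minor triad.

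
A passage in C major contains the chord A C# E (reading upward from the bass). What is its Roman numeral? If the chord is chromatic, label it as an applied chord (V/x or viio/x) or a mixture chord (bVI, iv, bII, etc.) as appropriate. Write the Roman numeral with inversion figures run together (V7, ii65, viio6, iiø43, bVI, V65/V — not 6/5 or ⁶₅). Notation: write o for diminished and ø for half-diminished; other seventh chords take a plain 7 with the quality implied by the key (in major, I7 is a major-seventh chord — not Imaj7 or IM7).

V/ii

The pitches A-C#-E form a major triad rooted on A.
A is not a diatonic chord root with this quality in C major, but it lies a perfect fifth above D (ii), so the chord functions as an applied dominant of ii.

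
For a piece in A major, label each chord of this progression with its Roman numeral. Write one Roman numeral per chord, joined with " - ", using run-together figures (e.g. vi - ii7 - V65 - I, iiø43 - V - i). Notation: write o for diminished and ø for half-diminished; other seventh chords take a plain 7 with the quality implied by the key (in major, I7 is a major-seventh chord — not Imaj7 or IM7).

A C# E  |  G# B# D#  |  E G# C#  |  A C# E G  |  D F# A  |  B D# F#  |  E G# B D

A-C#-E has root A, degree 1 in A major, so I.
G#-B#-D#: a major triad on G#, the applied dominant of iii → V/iii.
E-G#-C# has root C#, degree 3 in A major, so iii6.
A-C#-E-G: chromatic; A is V of IV, so V7/IV.
D-F#-A: root D is the subdominant; major triad there is IV.
B-D#-F# is the secondary dominant of V (major triad on B): V/V.
E-G#-B-D has root E, degree 5 in A major, so V7.

I - V/iii - iii6 - V7/IV - IV - V/V - V7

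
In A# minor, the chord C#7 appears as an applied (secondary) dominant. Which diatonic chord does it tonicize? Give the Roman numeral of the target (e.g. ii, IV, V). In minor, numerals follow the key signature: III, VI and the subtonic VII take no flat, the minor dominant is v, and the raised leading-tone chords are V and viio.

VI

The chord is a dominant seventh chord on C#.
A dominant resolves down a perfect fifth: C# → F#. In A# minor, F# is scale degree 6, i.e. VI.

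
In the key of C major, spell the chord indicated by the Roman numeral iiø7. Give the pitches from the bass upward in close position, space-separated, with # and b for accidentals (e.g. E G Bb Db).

D F Ab C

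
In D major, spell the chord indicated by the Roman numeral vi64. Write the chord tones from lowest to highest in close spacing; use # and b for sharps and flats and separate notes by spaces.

In D major, the submediant is B, and the diatonic chord built there is a minor triad.
Stacking thirds from B gives B-D-F#.
The figured bass 64 indicates second inversion, placing the fifth (F#) in the bass: F#-B-D.

F# B D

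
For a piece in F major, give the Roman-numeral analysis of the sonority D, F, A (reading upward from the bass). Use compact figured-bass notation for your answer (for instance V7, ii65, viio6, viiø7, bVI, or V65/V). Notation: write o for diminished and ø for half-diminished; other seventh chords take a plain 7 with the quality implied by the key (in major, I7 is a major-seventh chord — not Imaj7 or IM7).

vi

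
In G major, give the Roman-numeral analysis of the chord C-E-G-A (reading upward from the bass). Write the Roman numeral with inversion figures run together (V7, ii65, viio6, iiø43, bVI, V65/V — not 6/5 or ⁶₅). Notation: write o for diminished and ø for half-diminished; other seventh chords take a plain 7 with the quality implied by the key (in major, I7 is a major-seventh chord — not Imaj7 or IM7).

ii65

The pitches A-C-E-G form a minor seventh chord rooted on A.
A is scale degree 2 in G major, and a minor seventh chord on that degree is written ii7.
With C in the bass the chord is in first inversion, so the figured bass is 65.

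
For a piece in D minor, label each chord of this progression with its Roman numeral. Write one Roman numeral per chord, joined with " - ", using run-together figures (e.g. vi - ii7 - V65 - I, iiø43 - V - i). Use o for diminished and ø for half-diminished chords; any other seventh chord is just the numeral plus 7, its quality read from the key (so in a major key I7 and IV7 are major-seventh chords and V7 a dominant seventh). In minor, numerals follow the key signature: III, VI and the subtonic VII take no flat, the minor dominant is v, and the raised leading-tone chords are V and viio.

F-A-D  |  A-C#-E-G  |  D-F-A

i6 - V7 - i

F-A-D: root D is the tonic; minor triad there is i6.
A-C#-E-G: dominant seventh chord on A = scale degree 5 → V7.
D-F-A has root D, degree 1 in D minor, so i.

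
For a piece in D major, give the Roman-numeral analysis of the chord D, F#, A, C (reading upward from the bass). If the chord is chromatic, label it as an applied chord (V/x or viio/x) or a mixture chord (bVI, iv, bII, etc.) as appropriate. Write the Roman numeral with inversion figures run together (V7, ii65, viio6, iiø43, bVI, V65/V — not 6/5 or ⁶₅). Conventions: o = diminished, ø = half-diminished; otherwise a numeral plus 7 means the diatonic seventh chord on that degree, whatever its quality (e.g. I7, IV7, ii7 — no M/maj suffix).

V7/IV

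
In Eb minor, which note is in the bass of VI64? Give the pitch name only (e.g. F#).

Gb

VI in Eb minor has root Cb; the chord is Cb-Eb-Gb.
The figure 64 means second inversion — the fifth is in the bass.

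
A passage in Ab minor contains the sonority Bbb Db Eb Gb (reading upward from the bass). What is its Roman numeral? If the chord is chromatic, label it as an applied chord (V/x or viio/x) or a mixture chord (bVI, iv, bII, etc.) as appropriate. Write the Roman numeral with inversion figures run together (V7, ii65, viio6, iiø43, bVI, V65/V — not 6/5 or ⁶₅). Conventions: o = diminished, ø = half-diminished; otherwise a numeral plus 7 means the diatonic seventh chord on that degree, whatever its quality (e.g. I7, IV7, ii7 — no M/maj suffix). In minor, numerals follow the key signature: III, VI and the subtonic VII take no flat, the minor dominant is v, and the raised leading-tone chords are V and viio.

viiø43/VI

Stacked in thirds the chord is Eb-Gb-Bbb-Db: a half-diminished seventh chord on Eb.
Eb sits a half step below Fb (VI in Ab minor); a diminished chord there is the applied leading-tone chord of VI.
With Bbb in the bass the chord is in second inversion, so the figured bass is 43.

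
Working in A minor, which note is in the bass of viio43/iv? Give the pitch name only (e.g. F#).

G

The applied chord viio43/iv is rooted on C#: C#-E-G-Bb.
The figure 43 means second inversion — the fifth is in the bass.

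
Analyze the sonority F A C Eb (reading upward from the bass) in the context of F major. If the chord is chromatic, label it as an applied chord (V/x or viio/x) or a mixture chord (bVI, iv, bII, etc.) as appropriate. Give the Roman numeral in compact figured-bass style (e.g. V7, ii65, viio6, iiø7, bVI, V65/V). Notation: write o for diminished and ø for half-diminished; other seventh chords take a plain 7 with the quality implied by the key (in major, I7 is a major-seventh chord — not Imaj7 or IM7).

The pitches F-A-C-Eb form a dominant seventh chord rooted on F.
F is not a diatonic chord root with this quality in F major, but it lies a perfect fifth above Bb (IV), so the chord functions as an applied dominant of IV.

V7/IV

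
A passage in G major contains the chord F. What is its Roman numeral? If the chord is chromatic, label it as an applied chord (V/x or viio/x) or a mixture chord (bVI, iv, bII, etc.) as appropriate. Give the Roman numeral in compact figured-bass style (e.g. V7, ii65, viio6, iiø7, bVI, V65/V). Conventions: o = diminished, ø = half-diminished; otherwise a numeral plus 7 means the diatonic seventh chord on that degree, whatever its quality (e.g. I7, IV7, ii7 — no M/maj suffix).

bVII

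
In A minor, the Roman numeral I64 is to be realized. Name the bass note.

I in A minor has root A; the chord is A-C#-E.
The figure 64 means second inversion — the fifth is in the bass.

E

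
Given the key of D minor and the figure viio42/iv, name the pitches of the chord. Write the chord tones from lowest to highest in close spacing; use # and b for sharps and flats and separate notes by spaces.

Eb F# A C

viio42/iv is a secondary leading-tone chord. The target iv is G in D minor; the applied chord is rooted a semitone below, on F#.
Building a fully diminished seventh chord on F# gives F#-A-C-Eb.
The figured bass 42 indicates third inversion, placing the seventh (Eb) in the bass: Eb-F#-A-C.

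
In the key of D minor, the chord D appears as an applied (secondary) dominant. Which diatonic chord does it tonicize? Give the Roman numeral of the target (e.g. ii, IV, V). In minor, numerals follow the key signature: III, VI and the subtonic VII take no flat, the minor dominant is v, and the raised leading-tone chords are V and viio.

The chord is a major triad on D.
A dominant resolves down a perfect fifth: D → G. In D minor, G is scale degree 4, i.e. iv.

iv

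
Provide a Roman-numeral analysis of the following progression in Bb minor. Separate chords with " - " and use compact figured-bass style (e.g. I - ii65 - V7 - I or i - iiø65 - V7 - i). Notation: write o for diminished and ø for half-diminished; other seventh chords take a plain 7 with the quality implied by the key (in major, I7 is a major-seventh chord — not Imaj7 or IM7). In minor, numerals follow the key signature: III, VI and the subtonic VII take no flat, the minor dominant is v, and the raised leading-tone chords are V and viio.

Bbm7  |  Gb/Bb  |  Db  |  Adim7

Bbm7: root Bb is the tonic; minor seventh chord there is i7.
Gb/Bb has root Gb, degree 6 in Bb minor, so VI6.
Db has root Db, degree 3 in Bb minor, so III.
Adim7 has root A, degree 7 in Bb minor, so viio7.

i7 - VI6 - III - viio7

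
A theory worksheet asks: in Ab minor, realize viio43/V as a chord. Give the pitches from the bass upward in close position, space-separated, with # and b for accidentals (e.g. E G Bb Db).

viio43/V is a secondary leading-tone chord. The target V is Eb in Ab minor; the applied chord is rooted a semitone below, on D.
Building a fully diminished seventh chord on D gives D-F-Ab-Cb.
The figured bass 43 indicates second inversion, placing the fifth (Ab) in the bass: Ab-Cb-D-F.

Ab Cb D F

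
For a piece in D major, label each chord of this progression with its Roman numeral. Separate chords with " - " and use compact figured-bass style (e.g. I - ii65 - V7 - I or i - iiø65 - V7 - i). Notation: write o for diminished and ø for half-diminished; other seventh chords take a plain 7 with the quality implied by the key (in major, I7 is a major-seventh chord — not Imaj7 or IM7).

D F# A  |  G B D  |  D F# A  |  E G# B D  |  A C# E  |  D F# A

I - IV - I - V7/V - V - I

D-F#-A has root D, degree 1 in D major, so I.
G-B-D: major triad on G = scale degree 4 → IV.
D-F#-A: major triad on D = scale degree 1 → I.
E-G#-B-D: chromatic; E is V of V, so V7/V.
A-C#-E: major triad on A = scale degree 5 → V.
D-F#-A: root D is the tonic; major triad there is I.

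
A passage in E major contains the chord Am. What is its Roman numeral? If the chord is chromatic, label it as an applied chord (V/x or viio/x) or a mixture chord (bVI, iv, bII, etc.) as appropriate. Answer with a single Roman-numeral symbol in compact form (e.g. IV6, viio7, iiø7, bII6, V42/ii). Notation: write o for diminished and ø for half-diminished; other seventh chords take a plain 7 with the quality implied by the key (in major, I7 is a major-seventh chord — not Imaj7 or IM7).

Stacked in thirds the chord is A-C-E: a minor triad on A.
A is the fourth degree of E major. This is the minor subdominant, borrowed from the parallel minor.

iv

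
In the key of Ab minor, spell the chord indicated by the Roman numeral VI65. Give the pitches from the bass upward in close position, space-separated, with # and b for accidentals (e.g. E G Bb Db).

Ab Cb Eb Fb

The numeral's case and figure indicate a major seventh chord. In Ab minor its root, the submediant, is Fb.
Stacking thirds from Fb gives Fb-Ab-Cb-Eb.
With the 65 figure the chord is in first inversion; from the bass Ab upward in close position it reads Ab-Cb-Eb-Fb.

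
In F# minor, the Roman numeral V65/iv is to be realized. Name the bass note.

A#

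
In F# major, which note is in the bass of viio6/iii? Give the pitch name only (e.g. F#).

B#

The applied chord viio6/iii is rooted on G##: G##-B#-D#.
The figure 6 means first inversion — the third is in the bass.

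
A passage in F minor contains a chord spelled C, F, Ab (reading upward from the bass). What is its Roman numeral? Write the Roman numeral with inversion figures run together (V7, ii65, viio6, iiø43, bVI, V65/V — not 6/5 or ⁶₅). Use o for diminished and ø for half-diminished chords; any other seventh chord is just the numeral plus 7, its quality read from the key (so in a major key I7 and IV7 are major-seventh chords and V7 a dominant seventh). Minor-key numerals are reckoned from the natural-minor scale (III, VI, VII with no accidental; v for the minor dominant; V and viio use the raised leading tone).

i64

Stacked in thirds the chord is F-Ab-C: a minor triad on F.
F is scale degree 1 in F minor, and a minor triad on that degree is written i.
With C in the bass the chord is in second inversion, so the figured bass is 64.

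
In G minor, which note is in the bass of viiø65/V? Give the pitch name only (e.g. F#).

E

The applied chord viiø65/V is rooted on C#: C#-E-G-B.
The figure 65 means first inversion — the third is in the bass.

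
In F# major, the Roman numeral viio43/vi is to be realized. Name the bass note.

The applied chord viio43/vi is rooted on C##: C##-E#-G#-B.
The figure 43 means second inversion — the fifth is in the bass.

G#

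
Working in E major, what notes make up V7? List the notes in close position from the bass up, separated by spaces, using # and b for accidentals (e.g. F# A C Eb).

The numeral's case and figure indicate a dominant seventh chord. In E major its root, the fifth degree, is B.
Stacking thirds from B gives B-D#-F#-A.

B D# F# A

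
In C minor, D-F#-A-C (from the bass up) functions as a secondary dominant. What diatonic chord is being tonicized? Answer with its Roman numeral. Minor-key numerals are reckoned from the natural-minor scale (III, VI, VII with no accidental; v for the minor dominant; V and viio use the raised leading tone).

V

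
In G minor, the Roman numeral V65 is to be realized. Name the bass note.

F#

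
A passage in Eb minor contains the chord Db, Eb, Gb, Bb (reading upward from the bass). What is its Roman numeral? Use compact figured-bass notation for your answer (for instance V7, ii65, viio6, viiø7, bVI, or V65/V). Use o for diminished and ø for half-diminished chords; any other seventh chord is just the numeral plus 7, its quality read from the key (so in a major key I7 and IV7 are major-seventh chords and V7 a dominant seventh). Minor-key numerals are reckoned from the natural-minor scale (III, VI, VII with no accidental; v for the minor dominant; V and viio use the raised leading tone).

Stacked in thirds the chord is Eb-Gb-Bb-Db: a minor seventh chord on Eb.
In Eb minor, Eb is the tonic; the diatonic minor seventh chord there is i7.
With Db in the bass the chord is in third inversion, so the figured bass is 42.

i42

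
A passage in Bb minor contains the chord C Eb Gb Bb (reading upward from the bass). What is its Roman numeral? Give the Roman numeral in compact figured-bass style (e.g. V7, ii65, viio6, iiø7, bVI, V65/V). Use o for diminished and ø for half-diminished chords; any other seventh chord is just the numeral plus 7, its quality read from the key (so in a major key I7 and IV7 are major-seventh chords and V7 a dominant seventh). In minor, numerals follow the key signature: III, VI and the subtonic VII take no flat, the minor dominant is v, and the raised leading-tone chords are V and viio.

iiø7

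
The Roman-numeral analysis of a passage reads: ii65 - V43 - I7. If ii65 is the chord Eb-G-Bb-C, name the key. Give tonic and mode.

Bb major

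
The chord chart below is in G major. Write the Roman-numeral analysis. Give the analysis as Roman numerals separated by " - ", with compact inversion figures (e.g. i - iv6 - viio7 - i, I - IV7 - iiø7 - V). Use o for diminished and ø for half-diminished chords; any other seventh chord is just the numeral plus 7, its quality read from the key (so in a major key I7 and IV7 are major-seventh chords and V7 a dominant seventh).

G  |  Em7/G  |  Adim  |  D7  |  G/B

I - vi65 - iio - V7 - I6

G: major triad on G = scale degree 1 → I.
Em7/G: minor seventh chord on E = scale degree 6 → vi65.
Adim: diminished triad on A — chromatic; iio (borrowed from the parallel minor).
D7 has root D, degree 5 in G major, so V7.
G/B has root G, degree 1 in G major, so I6.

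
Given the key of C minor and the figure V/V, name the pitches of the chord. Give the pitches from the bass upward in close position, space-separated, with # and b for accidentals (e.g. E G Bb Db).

The slash means an applied dominant: we want the dominant of V. In C minor, V is G major, and its dominant is built on D.
Building a major triad on D gives D-F#-A.

D F# A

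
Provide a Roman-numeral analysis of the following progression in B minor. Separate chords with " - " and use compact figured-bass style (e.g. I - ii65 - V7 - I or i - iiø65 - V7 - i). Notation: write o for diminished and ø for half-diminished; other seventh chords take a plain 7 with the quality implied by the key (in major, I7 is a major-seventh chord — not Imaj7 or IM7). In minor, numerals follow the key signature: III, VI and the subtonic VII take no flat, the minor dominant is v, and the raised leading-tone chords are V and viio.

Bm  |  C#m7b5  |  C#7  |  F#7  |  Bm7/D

Bm: root B is the tonic; minor triad there is i.
C#m7b5: half-diminished seventh chord on C# = scale degree 2 → iiø7.
C#7: chromatic; C# is V of V, so V7/V.
F#7: root F# is the dominant; dominant seventh chord there is V7.
Bm7/D: root B is the tonic; minor seventh chord there is i65.

i - iiø7 - V7/V - V7 - i65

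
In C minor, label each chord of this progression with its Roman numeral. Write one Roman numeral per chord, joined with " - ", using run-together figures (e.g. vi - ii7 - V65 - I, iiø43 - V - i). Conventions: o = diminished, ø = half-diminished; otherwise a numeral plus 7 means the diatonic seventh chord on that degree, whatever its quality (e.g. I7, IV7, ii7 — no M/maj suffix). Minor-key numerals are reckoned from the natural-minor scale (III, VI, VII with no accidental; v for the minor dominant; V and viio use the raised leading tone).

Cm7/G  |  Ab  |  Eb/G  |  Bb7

Cm7/G: root C is the tonic; minor seventh chord there is i43.
Ab: root Ab is the submediant; major triad there is VI.
Eb/G: major triad on Eb = scale degree 3 → III6.
Bb7: root Bb is the subtonic; dominant seventh chord there is VII7.

i43 - VI - III6 - VII7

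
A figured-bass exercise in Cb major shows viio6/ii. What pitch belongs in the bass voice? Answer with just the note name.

Eb

The applied chord viio6/ii is rooted on C: C-Eb-Gb.
The figure 6 means first inversion — the third is in the bass.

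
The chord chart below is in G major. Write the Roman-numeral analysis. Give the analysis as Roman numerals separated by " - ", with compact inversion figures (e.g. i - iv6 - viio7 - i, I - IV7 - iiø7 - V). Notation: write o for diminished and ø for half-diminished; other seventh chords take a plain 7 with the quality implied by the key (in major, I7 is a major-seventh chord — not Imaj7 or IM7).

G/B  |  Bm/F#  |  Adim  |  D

I6 - iii64 - iio - V

G/B has root G, degree 1 in G major, so I6.
Bm/F#: minor triad on B = scale degree 3 → iii64.
Adim: diminished triad on A — chromatic; iio (borrowed from the parallel minor).
D: root D is the dominant; major triad there is V.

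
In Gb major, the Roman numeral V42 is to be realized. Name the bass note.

Cb

V in Gb major has root Db; the chord is Db-F-Ab-Cb.
The figure 42 means third inversion — the seventh is in the bass.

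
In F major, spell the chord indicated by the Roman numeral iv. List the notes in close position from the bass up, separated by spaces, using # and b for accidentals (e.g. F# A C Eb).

Scale degree 4 in F major is Bb; here the chord built on it is altered to a minor triad. iv is the minor subdominant, borrowed from the parallel minor.
So the chord is Bb-Db-F.

Bb Db F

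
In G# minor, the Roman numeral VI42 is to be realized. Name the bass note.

VI in G# minor has root E; the chord is E-G#-B-D#.
The figure 42 means third inversion — the seventh is in the bass.

D#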